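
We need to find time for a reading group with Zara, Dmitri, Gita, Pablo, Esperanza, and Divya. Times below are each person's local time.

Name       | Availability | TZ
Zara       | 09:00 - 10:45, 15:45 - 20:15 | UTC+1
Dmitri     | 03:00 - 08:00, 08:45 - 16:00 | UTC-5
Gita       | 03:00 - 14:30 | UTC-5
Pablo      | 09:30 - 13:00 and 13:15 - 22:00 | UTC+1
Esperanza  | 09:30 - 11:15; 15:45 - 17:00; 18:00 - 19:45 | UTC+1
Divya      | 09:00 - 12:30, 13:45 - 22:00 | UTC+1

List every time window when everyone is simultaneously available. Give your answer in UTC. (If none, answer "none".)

Zara in UTC: 08:00-09:45, 14:45-19:15 (subtract 1h to convert from UTC+1).
Dmitri in UTC: 08:00-13:00, 13:45-21:00 (add 5h to convert from UTC-5).
Gita in UTC: 08:00-19:30 (add 5h to convert from UTC-5).
Pablo in UTC: 08:30-12:00, 12:15-21:00 (subtract 1h to convert from UTC+1).
Esperanza in UTC: 08:30-10:15, 14:45-16:00, 17:00-18:45 (subtract 1h to convert from UTC+1).
Divya in UTC: 08:00-11:30, 12:45-21:00 (subtract 1h to convert from UTC+1).
Zara ∩ Dmitri: 08:00-09:45, 14:45-19:15.
Zara ∩ Dmitri ∩ Gita: 08:00-09:45, 14:45-19:15.
Zara ∩ Dmitri ∩ Gita ∩ Pablo: 08:30-09:45, 14:45-19:15.
Zara ∩ Dmitri ∩ Gita ∩ Pablo ∩ Esperanza: 08:30-09:45, 14:45-16:00, 17:00-18:45.
Zara ∩ Dmitri ∩ Gita ∩ Pablo ∩ Esperanza ∩ Divya: 08:30-09:45, 14:45-16:00, 17:00-18:45.

08:30-09:45, 14:45-16:00, 17:00-18:45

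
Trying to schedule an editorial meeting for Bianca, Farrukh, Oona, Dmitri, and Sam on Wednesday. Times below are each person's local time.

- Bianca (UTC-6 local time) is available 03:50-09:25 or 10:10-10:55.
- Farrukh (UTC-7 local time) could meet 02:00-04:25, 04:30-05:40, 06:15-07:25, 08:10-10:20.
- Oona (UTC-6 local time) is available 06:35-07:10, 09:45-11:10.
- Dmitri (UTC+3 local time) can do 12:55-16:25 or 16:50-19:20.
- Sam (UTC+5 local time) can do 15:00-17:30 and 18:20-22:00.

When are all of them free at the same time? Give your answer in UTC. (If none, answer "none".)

Bianca in UTC: 09:50-15:25, 16:10-16:55 (add 6h to convert from UTC-6).
Farrukh in UTC: 09:00-11:25, 11:30-12:40, 13:15-14:25, 15:10-17:20 (add 7h to convert from UTC-7).
Oona in UTC: 12:35-13:10, 15:45-17:10 (add 6h to convert from UTC-6).
Dmitri in UTC: 09:55-13:25, 13:50-16:20 (subtract 3h to convert from UTC+3).
Sam in UTC: 10:00-12:30, 13:20-17:00 (subtract 5h to convert from UTC+5).
Bianca ∩ Farrukh: 09:50-11:25, 11:30-12:40, 13:15-14:25, 15:10-15:25, 16:10-16:55.
Bianca ∩ Farrukh ∩ Oona: 12:35-12:40, 16:10-16:55.
Bianca ∩ Farrukh ∩ Oona ∩ Dmitri: 12:35-12:40, 16:10-16:20.
Bianca ∩ Farrukh ∩ Oona ∩ Dmitri ∩ Sam: 16:10-16:20.
Those are the intersection windows.

16:10-16:20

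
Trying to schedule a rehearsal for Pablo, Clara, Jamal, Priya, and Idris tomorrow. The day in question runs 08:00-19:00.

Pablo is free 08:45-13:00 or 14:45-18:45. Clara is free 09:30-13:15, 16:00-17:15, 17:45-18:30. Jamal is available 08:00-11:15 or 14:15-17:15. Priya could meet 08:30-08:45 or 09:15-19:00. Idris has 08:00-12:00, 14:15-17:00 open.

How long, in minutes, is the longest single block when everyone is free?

Pablo ∩ Clara: 09:30-13:00, 16:00-17:15, 17:45-18:30.
Pablo ∩ Clara ∩ Jamal: 09:30-11:15, 16:00-17:15.
Pablo ∩ Clara ∩ Jamal ∩ Priya: 09:30-11:15, 16:00-17:15.
Pablo ∩ Clara ∩ Jamal ∩ Priya ∩ Idris: 09:30-11:15, 16:00-17:00.
The longest is 09:30-11:15 at 105 minutes.

105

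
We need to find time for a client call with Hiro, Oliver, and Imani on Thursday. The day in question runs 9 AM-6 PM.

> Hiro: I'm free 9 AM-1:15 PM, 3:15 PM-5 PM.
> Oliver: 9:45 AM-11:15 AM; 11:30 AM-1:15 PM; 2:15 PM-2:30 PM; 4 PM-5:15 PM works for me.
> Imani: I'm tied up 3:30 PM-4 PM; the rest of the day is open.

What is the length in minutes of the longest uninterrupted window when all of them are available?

105

Hiro free: 09:00-13:15, 15:15-17:00.
Oliver free: 09:45-11:15, 11:30-13:15, 14:15-14:30, 16:00-17:15.
Imani free: 09:00-15:30, 16:00-18:00 (invert busy blocks within the working day).
Hiro ∩ Oliver: 09:45-11:15, 11:30-13:15, 16:00-17:00.
Hiro ∩ Oliver ∩ Imani: 09:45-11:15, 11:30-13:15, 16:00-17:00.
The longest is 11:30-13:15 at 105 minutes.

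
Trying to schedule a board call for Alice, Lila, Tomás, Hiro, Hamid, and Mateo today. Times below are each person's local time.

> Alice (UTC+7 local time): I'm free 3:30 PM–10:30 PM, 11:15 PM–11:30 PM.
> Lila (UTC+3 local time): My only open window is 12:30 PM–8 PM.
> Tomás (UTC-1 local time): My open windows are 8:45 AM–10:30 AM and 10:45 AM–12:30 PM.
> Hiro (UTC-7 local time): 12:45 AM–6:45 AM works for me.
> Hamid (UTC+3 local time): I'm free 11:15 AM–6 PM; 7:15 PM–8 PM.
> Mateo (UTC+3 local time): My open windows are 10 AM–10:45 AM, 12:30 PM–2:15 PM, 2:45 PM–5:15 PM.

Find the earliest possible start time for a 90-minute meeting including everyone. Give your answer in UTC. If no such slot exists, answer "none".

Alice in UTC: 08:30-15:30, 16:15-16:30 (subtract 7h to convert from UTC+7).
Lila in UTC: 09:30-17:00 (subtract 3h to convert from UTC+3).
Tomás in UTC: 09:45-11:30, 11:45-13:30 (add 1h to convert from UTC-1).
Hiro in UTC: 07:45-13:45 (add 7h to convert from UTC-7).
Hamid in UTC: 08:15-15:00, 16:15-17:00 (subtract 3h to convert from UTC+3).
Mateo in UTC: 07:00-07:45, 09:30-11:15, 11:45-14:15 (subtract 3h to convert from UTC+3).
Alice ∩ Lila: 09:30-15:30, 16:15-16:30.
Alice ∩ Lila ∩ Tomás: 09:45-11:30, 11:45-13:30.
Alice ∩ Lila ∩ Tomás ∩ Hiro: 09:45-11:30, 11:45-13:30.
Alice ∩ Lila ∩ Tomás ∩ Hiro ∩ Hamid: 09:45-11:30, 11:45-13:30.
Alice ∩ Lila ∩ Tomás ∩ Hiro ∩ Hamid ∩ Mateo: 09:45-11:15, 11:45-13:30.
The first common window of at least 90 minutes is 09:45-11:15, so the earliest start is 09:45.

09:45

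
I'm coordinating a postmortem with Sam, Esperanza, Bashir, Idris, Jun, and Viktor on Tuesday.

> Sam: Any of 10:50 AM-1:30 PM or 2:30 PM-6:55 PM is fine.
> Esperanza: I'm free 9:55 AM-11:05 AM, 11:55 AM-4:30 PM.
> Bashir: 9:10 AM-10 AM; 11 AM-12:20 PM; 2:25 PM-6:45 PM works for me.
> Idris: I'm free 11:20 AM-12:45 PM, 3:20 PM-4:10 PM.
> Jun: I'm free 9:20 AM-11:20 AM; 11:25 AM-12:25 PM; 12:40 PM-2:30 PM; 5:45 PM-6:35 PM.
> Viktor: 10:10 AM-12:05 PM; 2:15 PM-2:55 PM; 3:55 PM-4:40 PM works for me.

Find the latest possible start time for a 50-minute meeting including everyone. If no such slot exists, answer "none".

Sam ∩ Esperanza: 10:50-11:05, 11:55-13:30, 14:30-16:30.
Sam ∩ Esperanza ∩ Bashir: 11:00-11:05, 11:55-12:20, 14:30-16:30.
Sam ∩ Esperanza ∩ Bashir ∩ Idris: 11:55-12:20, 15:20-16:10.
Sam ∩ Esperanza ∩ Bashir ∩ Idris ∩ Jun: 11:55-12:20.
Sam ∩ Esperanza ∩ Bashir ∩ Idris ∩ Jun ∩ Viktor: 11:55-12:05.
No common window is at least 50 minutes long.

none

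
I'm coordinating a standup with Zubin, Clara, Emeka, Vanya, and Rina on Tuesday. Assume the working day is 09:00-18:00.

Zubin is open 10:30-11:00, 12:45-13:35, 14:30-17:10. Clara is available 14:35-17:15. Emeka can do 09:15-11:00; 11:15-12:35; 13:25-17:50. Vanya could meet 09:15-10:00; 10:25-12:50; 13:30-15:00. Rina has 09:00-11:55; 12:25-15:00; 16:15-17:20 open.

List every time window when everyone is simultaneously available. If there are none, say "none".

Zubin ∩ Clara: 14:35-17:10.
Zubin ∩ Clara ∩ Emeka: 14:35-17:10.
Zubin ∩ Clara ∩ Emeka ∩ Vanya: 14:35-15:00.
Zubin ∩ Clara ∩ Emeka ∩ Vanya ∩ Rina: 14:35-15:00.

14:35-15:00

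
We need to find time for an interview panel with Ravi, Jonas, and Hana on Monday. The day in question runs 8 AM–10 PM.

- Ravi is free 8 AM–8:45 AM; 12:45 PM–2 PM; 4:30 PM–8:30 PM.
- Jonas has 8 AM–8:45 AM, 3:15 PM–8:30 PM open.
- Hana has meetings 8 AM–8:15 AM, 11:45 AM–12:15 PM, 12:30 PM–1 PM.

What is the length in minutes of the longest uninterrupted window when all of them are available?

240

Ravi free: 08:00-08:45, 12:45-14:00, 16:30-20:30.
Jonas free: 08:00-08:45, 15:15-20:30.
Hana free: 08:15-11:45, 12:15-12:30, 13:00-22:00 (invert busy blocks within the working day).
Ravi ∩ Jonas: 08:00-08:45, 16:30-20:30.
Ravi ∩ Jonas ∩ Hana: 08:15-08:45, 16:30-20:30.
Those are the intersection windows.
The longest is 16:30-20:30 at 240 minutes.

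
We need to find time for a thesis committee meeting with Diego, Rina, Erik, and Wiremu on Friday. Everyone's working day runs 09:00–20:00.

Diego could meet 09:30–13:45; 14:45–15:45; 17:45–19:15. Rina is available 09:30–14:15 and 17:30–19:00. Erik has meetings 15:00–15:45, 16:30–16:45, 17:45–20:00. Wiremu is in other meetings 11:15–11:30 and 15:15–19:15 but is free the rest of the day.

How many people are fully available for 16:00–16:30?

Diego free: 09:30-13:45, 14:45-15:45, 17:45-19:15.
Rina free: 09:30-14:15, 17:30-19:00.
Erik free: 09:00-15:00, 15:45-16:30, 16:45-17:45 (invert busy blocks within the working day).
Wiremu free: 09:00-11:15, 11:30-15:15, 19:15-20:00 (invert busy blocks within the working day).
Erik can make the full 16:00-16:30 slot — that's 1.

1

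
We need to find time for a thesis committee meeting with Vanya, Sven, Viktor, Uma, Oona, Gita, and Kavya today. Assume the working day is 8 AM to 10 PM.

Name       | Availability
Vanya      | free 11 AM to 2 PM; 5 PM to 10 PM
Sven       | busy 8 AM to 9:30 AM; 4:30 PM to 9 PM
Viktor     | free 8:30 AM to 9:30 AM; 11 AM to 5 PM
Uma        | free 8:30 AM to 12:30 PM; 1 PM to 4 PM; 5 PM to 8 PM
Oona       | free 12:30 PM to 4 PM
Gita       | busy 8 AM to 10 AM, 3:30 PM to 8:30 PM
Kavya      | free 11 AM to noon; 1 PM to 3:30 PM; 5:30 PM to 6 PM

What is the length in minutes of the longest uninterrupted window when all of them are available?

60

Vanya free: 11:00-14:00, 17:00-22:00.
Sven free: 09:30-16:30, 21:00-22:00 (invert busy blocks within the working day).
Viktor free: 08:30-09:30, 11:00-17:00.
Uma free: 08:30-12:30, 13:00-16:00, 17:00-20:00.
Oona free: 12:30-16:00.
Gita free: 10:00-15:30, 20:30-22:00 (invert busy blocks within the working day).
Kavya free: 11:00-12:00, 13:00-15:30, 17:30-18:00.
Vanya ∩ Sven: 11:00-14:00, 21:00-22:00.
Vanya ∩ Sven ∩ Viktor: 11:00-14:00.
Vanya ∩ Sven ∩ Viktor ∩ Uma: 11:00-12:30, 13:00-14:00.
Vanya ∩ Sven ∩ Viktor ∩ Uma ∩ Oona: 13:00-14:00.
Vanya ∩ Sven ∩ Viktor ∩ Uma ∩ Oona ∩ Gita: 13:00-14:00.
Vanya ∩ Sven ∩ Viktor ∩ Uma ∩ Oona ∩ Gita ∩ Kavya: 13:00-14:00.
The longest is 13:00-14:00 at 60 minutes.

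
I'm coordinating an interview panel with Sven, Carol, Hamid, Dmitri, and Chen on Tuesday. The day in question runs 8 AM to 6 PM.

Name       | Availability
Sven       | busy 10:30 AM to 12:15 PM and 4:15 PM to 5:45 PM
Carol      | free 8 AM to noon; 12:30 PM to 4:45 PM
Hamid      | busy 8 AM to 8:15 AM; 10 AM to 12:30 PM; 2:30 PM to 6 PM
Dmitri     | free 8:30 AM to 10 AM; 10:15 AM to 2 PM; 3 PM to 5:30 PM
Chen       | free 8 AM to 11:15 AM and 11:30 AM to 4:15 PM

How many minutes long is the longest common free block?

Sven free: 08:00-10:30, 12:15-16:15, 17:45-18:00 (invert busy blocks within the working day).
Carol free: 08:00-12:00, 12:30-16:45.
Hamid free: 08:15-10:00, 12:30-14:30 (invert busy blocks within the working day).
Dmitri free: 08:30-10:00, 10:15-14:00, 15:00-17:30.
Chen free: 08:00-11:15, 11:30-16:15.
Sven ∩ Carol: 08:00-10:30, 12:30-16:15.
Sven ∩ Carol ∩ Hamid: 08:15-10:00, 12:30-14:30.
Sven ∩ Carol ∩ Hamid ∩ Dmitri: 08:30-10:00, 12:30-14:00.
Sven ∩ Carol ∩ Hamid ∩ Dmitri ∩ Chen: 08:30-10:00, 12:30-14:00.
So the common availability across everyone is 08:30-10:00, 12:30-14:00.
The longest is 08:30-10:00 at 90 minutes.

90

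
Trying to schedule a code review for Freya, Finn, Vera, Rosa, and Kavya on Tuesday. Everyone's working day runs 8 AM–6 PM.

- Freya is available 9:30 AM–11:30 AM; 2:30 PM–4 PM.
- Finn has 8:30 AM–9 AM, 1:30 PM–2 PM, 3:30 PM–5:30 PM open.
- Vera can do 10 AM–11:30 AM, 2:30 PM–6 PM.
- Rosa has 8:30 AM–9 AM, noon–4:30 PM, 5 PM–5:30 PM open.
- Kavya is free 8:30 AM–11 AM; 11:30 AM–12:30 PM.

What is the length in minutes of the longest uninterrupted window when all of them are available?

Freya ∩ Finn: 15:30-16:00.
Freya ∩ Finn ∩ Vera: 15:30-16:00.
Freya ∩ Finn ∩ Vera ∩ Rosa: 15:30-16:00.
Freya ∩ Finn ∩ Vera ∩ Rosa ∩ Kavya: ∅.
There is no time when everyone is free.
No common window exists, so the longest block is 0 minutes.

0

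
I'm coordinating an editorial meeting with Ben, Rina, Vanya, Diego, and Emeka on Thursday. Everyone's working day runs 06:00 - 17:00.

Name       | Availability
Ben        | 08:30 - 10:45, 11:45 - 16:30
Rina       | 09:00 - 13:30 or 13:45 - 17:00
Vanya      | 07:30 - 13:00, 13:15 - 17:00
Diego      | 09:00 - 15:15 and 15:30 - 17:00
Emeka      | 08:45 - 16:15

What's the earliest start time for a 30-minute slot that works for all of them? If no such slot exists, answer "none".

09:00

Ben ∩ Rina: 09:00-10:45, 11:45-13:30, 13:45-16:30.
Ben ∩ Rina ∩ Vanya: 09:00-10:45, 11:45-13:00, 13:15-13:30, 13:45-16:30.
Ben ∩ Rina ∩ Vanya ∩ Diego: 09:00-10:45, 11:45-13:00, 13:15-13:30, 13:45-15:15, 15:30-16:30.
Ben ∩ Rina ∩ Vanya ∩ Diego ∩ Emeka: 09:00-10:45, 11:45-13:00, 13:15-13:30, 13:45-15:15, 15:30-16:15.
So the common availability across everyone is 09:00-10:45, 11:45-13:00, 13:15-13:30, 13:45-15:15, 15:30-16:15.
The first common window of at least 30 minutes is 09:00-10:45, so the earliest start is 09:00.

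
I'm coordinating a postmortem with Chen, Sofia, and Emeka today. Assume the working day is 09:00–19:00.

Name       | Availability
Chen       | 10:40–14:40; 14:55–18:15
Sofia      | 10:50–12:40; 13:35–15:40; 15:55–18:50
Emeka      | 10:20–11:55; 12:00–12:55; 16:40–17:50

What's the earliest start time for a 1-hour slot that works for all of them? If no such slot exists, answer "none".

Chen ∩ Sofia: 10:50-12:40, 13:35-14:40, 14:55-15:40, 15:55-18:15.
Chen ∩ Sofia ∩ Emeka: 10:50-11:55, 12:00-12:40, 16:40-17:50.
The first common window of at least 60 minutes is 10:50-11:55, so the earliest start is 10:50.

10:50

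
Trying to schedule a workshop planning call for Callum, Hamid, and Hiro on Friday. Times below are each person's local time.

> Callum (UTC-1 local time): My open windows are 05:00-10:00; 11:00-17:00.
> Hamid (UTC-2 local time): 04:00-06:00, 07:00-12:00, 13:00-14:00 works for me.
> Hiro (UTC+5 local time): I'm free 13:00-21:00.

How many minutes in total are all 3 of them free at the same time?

300

Callum in UTC: 06:00-11:00, 12:00-18:00 (add 1h to convert from UTC-1).
Hamid in UTC: 06:00-08:00, 09:00-14:00, 15:00-16:00 (add 2h to convert from UTC-2).
Hiro in UTC: 08:00-16:00 (subtract 5h to convert from UTC+5).
Callum ∩ Hamid: 06:00-08:00, 09:00-11:00, 12:00-14:00, 15:00-16:00.
Callum ∩ Hamid ∩ Hiro: 09:00-11:00, 12:00-14:00, 15:00-16:00.
So the common availability across everyone is 09:00-11:00, 12:00-14:00, 15:00-16:00.
Summing the common windows: 120 + 120 + 60 = 300 minutes.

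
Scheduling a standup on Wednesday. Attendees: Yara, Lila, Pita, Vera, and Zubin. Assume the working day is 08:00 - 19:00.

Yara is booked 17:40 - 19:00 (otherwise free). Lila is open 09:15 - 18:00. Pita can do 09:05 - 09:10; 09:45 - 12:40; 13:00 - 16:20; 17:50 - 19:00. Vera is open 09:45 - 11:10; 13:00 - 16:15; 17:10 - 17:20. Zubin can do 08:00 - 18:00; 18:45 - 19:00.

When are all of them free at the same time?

09:45-11:10, 13:00-16:15

Yara free: 08:00-17:40 (invert busy blocks within the working day).
Lila free: 09:15-18:00.
Pita free: 09:05-09:10, 09:45-12:40, 13:00-16:20, 17:50-19:00.
Vera free: 09:45-11:10, 13:00-16:15, 17:10-17:20.
Zubin free: 08:00-18:00, 18:45-19:00.
Yara ∩ Lila: 09:15-17:40.
Yara ∩ Lila ∩ Pita: 09:45-12:40, 13:00-16:20.
Yara ∩ Lila ∩ Pita ∩ Vera: 09:45-11:10, 13:00-16:15.
Yara ∩ Lila ∩ Pita ∩ Vera ∩ Zubin: 09:45-11:10, 13:00-16:15.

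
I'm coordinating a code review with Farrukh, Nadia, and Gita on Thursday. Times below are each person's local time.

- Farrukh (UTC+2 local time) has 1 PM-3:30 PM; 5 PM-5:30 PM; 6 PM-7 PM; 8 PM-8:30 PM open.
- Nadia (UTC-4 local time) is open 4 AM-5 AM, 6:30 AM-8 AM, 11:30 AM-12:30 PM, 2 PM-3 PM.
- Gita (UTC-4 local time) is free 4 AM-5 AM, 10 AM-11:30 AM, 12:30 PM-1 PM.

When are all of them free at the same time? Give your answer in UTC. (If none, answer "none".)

none

Farrukh in UTC: 11:00-13:30, 15:00-15:30, 16:00-17:00, 18:00-18:30 (subtract 2h to convert from UTC+2).
Nadia in UTC: 08:00-09:00, 10:30-12:00, 15:30-16:30, 18:00-19:00 (add 4h to convert from UTC-4).
Gita in UTC: 08:00-09:00, 14:00-15:30, 16:30-17:00 (add 4h to convert from UTC-4).
Farrukh ∩ Nadia: 11:00-12:00, 16:00-16:30, 18:00-18:30.
Farrukh ∩ Nadia ∩ Gita: ∅.
There is no time when everyone is free.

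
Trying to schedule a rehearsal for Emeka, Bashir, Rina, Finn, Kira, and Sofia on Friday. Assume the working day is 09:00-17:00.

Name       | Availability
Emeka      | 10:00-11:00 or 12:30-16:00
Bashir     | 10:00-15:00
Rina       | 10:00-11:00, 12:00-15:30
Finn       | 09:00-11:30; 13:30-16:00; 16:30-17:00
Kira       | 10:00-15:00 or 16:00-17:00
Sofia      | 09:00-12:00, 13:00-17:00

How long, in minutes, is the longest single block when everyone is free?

90

Emeka ∩ Bashir: 10:00-11:00, 12:30-15:00.
Emeka ∩ Bashir ∩ Rina: 10:00-11:00, 12:30-15:00.
Emeka ∩ Bashir ∩ Rina ∩ Finn: 10:00-11:00, 13:30-15:00.
Emeka ∩ Bashir ∩ Rina ∩ Finn ∩ Kira: 10:00-11:00, 13:30-15:00.
Emeka ∩ Bashir ∩ Rina ∩ Finn ∩ Kira ∩ Sofia: 10:00-11:00, 13:30-15:00.
The longest is 13:30-15:00 at 90 minutes.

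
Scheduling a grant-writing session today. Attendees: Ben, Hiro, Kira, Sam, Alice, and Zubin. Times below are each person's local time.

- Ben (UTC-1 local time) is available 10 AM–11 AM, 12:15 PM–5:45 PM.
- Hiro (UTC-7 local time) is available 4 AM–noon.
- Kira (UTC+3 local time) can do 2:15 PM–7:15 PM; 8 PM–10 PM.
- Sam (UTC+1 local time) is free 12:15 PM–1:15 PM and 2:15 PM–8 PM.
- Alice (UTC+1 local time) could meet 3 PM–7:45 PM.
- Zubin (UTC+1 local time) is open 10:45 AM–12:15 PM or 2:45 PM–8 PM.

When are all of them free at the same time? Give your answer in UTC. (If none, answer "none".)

Ben in UTC: 11:00-12:00, 13:15-18:45 (add 1h to convert from UTC-1).
Hiro in UTC: 11:00-19:00 (add 7h to convert from UTC-7).
Kira in UTC: 11:15-16:15, 17:00-19:00 (subtract 3h to convert from UTC+3).
Sam in UTC: 11:15-12:15, 13:15-19:00 (subtract 1h to convert from UTC+1).
Alice in UTC: 14:00-18:45 (subtract 1h to convert from UTC+1).
Zubin in UTC: 09:45-11:15, 13:45-19:00 (subtract 1h to convert from UTC+1).
Ben ∩ Hiro: 11:00-12:00, 13:15-18:45.
Ben ∩ Hiro ∩ Kira: 11:15-12:00, 13:15-16:15, 17:00-18:45.
Ben ∩ Hiro ∩ Kira ∩ Sam: 11:15-12:00, 13:15-16:15, 17:00-18:45.
Ben ∩ Hiro ∩ Kira ∩ Sam ∩ Alice: 14:00-16:15, 17:00-18:45.
Ben ∩ Hiro ∩ Kira ∩ Sam ∩ Alice ∩ Zubin: 14:00-16:15, 17:00-18:45.

14:00-16:15, 17:00-18:45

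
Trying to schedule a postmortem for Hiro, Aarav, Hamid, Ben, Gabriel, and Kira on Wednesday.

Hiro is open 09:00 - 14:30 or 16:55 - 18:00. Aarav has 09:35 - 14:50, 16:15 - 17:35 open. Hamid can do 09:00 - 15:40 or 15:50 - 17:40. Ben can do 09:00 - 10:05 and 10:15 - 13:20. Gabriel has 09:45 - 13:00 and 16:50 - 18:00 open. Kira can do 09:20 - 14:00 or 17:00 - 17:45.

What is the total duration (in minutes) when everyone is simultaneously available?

185

Hiro ∩ Aarav: 09:35-14:30, 16:55-17:35.
Hiro ∩ Aarav ∩ Hamid: 09:35-14:30, 16:55-17:35.
Hiro ∩ Aarav ∩ Hamid ∩ Ben: 09:35-10:05, 10:15-13:20.
Hiro ∩ Aarav ∩ Hamid ∩ Ben ∩ Gabriel: 09:45-10:05, 10:15-13:00.
Hiro ∩ Aarav ∩ Hamid ∩ Ben ∩ Gabriel ∩ Kira: 09:45-10:05, 10:15-13:00.
Summing the common windows: 20 + 165 = 185 minutes.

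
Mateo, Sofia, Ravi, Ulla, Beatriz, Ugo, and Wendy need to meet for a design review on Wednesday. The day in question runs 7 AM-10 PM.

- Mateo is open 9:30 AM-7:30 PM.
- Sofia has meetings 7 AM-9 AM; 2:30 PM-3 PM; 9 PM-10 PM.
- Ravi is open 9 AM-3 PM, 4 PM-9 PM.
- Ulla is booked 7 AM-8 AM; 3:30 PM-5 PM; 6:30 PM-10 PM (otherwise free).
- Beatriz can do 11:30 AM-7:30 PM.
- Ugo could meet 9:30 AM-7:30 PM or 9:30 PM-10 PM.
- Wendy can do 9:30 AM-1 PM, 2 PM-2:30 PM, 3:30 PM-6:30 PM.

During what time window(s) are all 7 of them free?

Mateo free: 09:30-19:30.
Sofia free: 09:00-14:30, 15:00-21:00 (invert busy blocks within the working day).
Ravi free: 09:00-15:00, 16:00-21:00.
Ulla free: 08:00-15:30, 17:00-18:30 (invert busy blocks within the working day).
Beatriz free: 11:30-19:30.
Ugo free: 09:30-19:30, 21:30-22:00.
Wendy free: 09:30-13:00, 14:00-14:30, 15:30-18:30.
Mateo ∩ Sofia: 09:30-14:30, 15:00-19:30.
Mateo ∩ Sofia ∩ Ravi: 09:30-14:30, 16:00-19:30.
Mateo ∩ Sofia ∩ Ravi ∩ Ulla: 09:30-14:30, 17:00-18:30.
Mateo ∩ Sofia ∩ Ravi ∩ Ulla ∩ Beatriz: 11:30-14:30, 17:00-18:30.
Mateo ∩ Sofia ∩ Ravi ∩ Ulla ∩ Beatriz ∩ Ugo: 11:30-14:30, 17:00-18:30.
Mateo ∩ Sofia ∩ Ravi ∩ Ulla ∩ Beatriz ∩ Ugo ∩ Wendy: 11:30-13:00, 14:00-14:30, 17:00-18:30.
Those are the intersection windows.

11:30-13:00, 14:00-14:30, 17:00-18:30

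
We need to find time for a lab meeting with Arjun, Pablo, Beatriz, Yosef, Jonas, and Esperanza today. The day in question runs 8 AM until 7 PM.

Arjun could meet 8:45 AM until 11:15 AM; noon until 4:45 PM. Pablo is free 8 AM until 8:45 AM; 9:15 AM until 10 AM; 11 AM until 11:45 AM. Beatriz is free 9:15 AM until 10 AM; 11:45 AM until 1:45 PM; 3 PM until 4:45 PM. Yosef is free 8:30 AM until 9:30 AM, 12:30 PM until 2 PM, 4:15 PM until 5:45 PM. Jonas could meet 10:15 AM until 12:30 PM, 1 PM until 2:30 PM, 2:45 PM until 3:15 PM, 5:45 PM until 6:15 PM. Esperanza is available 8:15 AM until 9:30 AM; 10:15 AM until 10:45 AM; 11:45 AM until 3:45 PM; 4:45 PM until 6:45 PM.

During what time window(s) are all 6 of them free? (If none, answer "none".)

none

Arjun ∩ Pablo: 09:15-10:00, 11:00-11:15.
Arjun ∩ Pablo ∩ Beatriz: 09:15-10:00.
Arjun ∩ Pablo ∩ Beatriz ∩ Yosef: 09:15-09:30.
Arjun ∩ Pablo ∩ Beatriz ∩ Yosef ∩ Jonas: ∅.
Arjun ∩ Pablo ∩ Beatriz ∩ Yosef ∩ Jonas ∩ Esperanza: ∅.
There is no time when everyone is free.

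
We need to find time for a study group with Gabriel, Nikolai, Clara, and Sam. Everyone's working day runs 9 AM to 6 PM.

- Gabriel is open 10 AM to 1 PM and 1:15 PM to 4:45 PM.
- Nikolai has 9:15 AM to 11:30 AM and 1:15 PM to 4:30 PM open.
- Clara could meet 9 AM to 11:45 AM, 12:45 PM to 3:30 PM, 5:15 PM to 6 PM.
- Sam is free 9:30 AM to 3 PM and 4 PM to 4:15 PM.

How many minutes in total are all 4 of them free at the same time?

195

Gabriel ∩ Nikolai: 10:00-11:30, 13:15-16:30.
Gabriel ∩ Nikolai ∩ Clara: 10:00-11:30, 13:15-15:30.
Gabriel ∩ Nikolai ∩ Clara ∩ Sam: 10:00-11:30, 13:15-15:00.
Summing the common windows: 90 + 105 = 195 minutes.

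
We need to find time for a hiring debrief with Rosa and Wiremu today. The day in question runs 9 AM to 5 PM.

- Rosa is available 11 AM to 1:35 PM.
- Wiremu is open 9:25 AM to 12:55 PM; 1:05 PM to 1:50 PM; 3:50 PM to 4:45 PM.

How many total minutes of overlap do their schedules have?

Rosa ∩ Wiremu: 11:00-12:55, 13:05-13:35.
Those are the intersection windows.
Summing the common windows: 115 + 30 = 145 minutes.

145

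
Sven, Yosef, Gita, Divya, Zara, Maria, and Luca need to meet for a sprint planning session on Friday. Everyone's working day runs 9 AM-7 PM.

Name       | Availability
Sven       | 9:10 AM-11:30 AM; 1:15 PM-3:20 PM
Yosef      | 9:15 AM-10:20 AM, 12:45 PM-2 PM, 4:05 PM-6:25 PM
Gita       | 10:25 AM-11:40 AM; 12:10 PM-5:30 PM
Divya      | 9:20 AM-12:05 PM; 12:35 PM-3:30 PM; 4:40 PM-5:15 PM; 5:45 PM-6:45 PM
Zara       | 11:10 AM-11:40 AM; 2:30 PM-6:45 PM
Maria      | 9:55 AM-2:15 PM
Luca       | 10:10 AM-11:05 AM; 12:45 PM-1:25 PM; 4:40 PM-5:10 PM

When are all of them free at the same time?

none

Sven ∩ Yosef: 09:15-10:20, 13:15-14:00.
Sven ∩ Yosef ∩ Gita: 13:15-14:00.
Sven ∩ Yosef ∩ Gita ∩ Divya: 13:15-14:00.
Sven ∩ Yosef ∩ Gita ∩ Divya ∩ Zara: ∅.
Sven ∩ Yosef ∩ Gita ∩ Divya ∩ Zara ∩ Maria: ∅.
Sven ∩ Yosef ∩ Gita ∩ Divya ∩ Zara ∩ Maria ∩ Luca: ∅.
There is no time when everyone is free.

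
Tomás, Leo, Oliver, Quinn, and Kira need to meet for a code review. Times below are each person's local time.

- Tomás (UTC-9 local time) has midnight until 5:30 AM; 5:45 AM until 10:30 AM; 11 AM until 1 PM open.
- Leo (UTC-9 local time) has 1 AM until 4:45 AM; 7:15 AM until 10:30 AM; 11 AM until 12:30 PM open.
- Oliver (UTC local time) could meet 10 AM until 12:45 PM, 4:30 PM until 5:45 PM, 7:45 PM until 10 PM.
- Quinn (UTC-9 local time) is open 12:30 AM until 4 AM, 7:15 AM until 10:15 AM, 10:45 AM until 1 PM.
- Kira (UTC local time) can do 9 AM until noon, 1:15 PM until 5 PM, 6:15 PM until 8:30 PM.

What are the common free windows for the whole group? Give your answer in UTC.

10:00-12:00, 16:30-17:00, 20:00-20:30

Tomás in UTC: 09:00-14:30, 14:45-19:30, 20:00-22:00 (add 9h to convert from UTC-9).
Leo in UTC: 10:00-13:45, 16:15-19:30, 20:00-21:30 (add 9h to convert from UTC-9).
Oliver in UTC: 10:00-12:45, 16:30-17:45, 19:45-22:00.
Quinn in UTC: 09:30-13:00, 16:15-19:15, 19:45-22:00 (add 9h to convert from UTC-9).
Kira in UTC: 09:00-12:00, 13:15-17:00, 18:15-20:30.
Tomás ∩ Leo: 10:00-13:45, 16:15-19:30, 20:00-21:30.
Tomás ∩ Leo ∩ Oliver: 10:00-12:45, 16:30-17:45, 20:00-21:30.
Tomás ∩ Leo ∩ Oliver ∩ Quinn: 10:00-12:45, 16:30-17:45, 20:00-21:30.
Tomás ∩ Leo ∩ Oliver ∩ Quinn ∩ Kira: 10:00-12:00, 16:30-17:00, 20:00-20:30.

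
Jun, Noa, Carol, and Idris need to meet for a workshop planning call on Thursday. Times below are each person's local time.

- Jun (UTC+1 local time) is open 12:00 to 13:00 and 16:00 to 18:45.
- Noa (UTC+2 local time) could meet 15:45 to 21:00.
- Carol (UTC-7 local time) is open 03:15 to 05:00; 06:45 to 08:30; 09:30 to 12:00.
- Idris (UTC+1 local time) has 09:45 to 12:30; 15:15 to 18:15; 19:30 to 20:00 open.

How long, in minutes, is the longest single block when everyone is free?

Jun in UTC: 11:00-12:00, 15:00-17:45 (subtract 1h to convert from UTC+1).
Noa in UTC: 13:45-19:00 (subtract 2h to convert from UTC+2).
Carol in UTC: 10:15-12:00, 13:45-15:30, 16:30-19:00 (add 7h to convert from UTC-7).
Idris in UTC: 08:45-11:30, 14:15-17:15, 18:30-19:00 (subtract 1h to convert from UTC+1).
Jun ∩ Noa: 15:00-17:45.
Jun ∩ Noa ∩ Carol: 15:00-15:30, 16:30-17:45.
Jun ∩ Noa ∩ Carol ∩ Idris: 15:00-15:30, 16:30-17:15.
The longest is 16:30-17:15 at 45 minutes.

45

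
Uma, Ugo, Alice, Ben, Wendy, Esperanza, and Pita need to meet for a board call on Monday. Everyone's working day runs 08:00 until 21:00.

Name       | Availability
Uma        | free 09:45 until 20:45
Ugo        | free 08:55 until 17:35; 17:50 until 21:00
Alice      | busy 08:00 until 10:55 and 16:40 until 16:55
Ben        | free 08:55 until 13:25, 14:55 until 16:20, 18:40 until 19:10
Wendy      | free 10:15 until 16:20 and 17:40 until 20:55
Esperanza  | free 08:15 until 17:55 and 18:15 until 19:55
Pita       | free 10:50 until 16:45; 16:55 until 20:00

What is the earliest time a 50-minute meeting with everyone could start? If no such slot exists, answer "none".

10:55

Uma free: 09:45-20:45.
Ugo free: 08:55-17:35, 17:50-21:00.
Alice free: 10:55-16:40, 16:55-21:00 (invert busy blocks within the working day).
Ben free: 08:55-13:25, 14:55-16:20, 18:40-19:10.
Wendy free: 10:15-16:20, 17:40-20:55.
Esperanza free: 08:15-17:55, 18:15-19:55.
Pita free: 10:50-16:45, 16:55-20:00.
Uma ∩ Ugo: 09:45-17:35, 17:50-20:45.
Uma ∩ Ugo ∩ Alice: 10:55-16:40, 16:55-17:35, 17:50-20:45.
Uma ∩ Ugo ∩ Alice ∩ Ben: 10:55-13:25, 14:55-16:20, 18:40-19:10.
Uma ∩ Ugo ∩ Alice ∩ Ben ∩ Wendy: 10:55-13:25, 14:55-16:20, 18:40-19:10.
Uma ∩ Ugo ∩ Alice ∩ Ben ∩ Wendy ∩ Esperanza: 10:55-13:25, 14:55-16:20, 18:40-19:10.
Uma ∩ Ugo ∩ Alice ∩ Ben ∩ Wendy ∩ Esperanza ∩ Pita: 10:55-13:25, 14:55-16:20, 18:40-19:10.
The first common window of at least 50 minutes is 10:55-13:25, so the earliest start is 10:55.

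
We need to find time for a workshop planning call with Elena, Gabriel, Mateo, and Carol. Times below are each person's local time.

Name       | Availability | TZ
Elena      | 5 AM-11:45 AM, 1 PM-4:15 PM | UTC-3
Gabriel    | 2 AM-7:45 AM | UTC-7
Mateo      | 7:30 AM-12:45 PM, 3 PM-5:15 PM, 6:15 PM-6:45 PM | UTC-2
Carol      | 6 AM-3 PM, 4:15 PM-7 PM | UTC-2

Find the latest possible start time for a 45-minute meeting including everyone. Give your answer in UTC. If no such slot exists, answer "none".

14:00

Elena in UTC: 08:00-14:45, 16:00-19:15 (add 3h to convert from UTC-3).
Gabriel in UTC: 09:00-14:45 (add 7h to convert from UTC-7).
Mateo in UTC: 09:30-14:45, 17:00-19:15, 20:15-20:45 (add 2h to convert from UTC-2).
Carol in UTC: 08:00-17:00, 18:15-21:00 (add 2h to convert from UTC-2).
Elena ∩ Gabriel: 09:00-14:45.
Elena ∩ Gabriel ∩ Mateo: 09:30-14:45.
Elena ∩ Gabriel ∩ Mateo ∩ Carol: 09:30-14:45.
The last common window of at least 45 minutes is 09:30-14:45; a 45-minute meeting can start as late as 14:00 and still end by 14:45.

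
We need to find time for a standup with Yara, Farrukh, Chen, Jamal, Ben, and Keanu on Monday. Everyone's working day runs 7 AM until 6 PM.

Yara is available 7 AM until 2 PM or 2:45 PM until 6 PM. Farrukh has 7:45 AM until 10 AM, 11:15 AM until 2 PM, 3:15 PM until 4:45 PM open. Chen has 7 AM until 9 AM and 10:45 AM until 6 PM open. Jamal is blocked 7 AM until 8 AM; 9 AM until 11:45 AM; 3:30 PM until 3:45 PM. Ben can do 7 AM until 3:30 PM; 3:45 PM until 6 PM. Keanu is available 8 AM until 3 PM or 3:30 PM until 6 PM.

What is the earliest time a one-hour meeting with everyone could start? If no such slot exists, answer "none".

08:00

Yara free: 07:00-14:00, 14:45-18:00.
Farrukh free: 07:45-10:00, 11:15-14:00, 15:15-16:45.
Chen free: 07:00-09:00, 10:45-18:00.
Jamal free: 08:00-09:00, 11:45-15:30, 15:45-18:00 (invert busy blocks within the working day).
Ben free: 07:00-15:30, 15:45-18:00.
Keanu free: 08:00-15:00, 15:30-18:00.
Yara ∩ Farrukh: 07:45-10:00, 11:15-14:00, 15:15-16:45.
Yara ∩ Farrukh ∩ Chen: 07:45-09:00, 11:15-14:00, 15:15-16:45.
Yara ∩ Farrukh ∩ Chen ∩ Jamal: 08:00-09:00, 11:45-14:00, 15:15-15:30, 15:45-16:45.
Yara ∩ Farrukh ∩ Chen ∩ Jamal ∩ Ben: 08:00-09:00, 11:45-14:00, 15:15-15:30, 15:45-16:45.
Yara ∩ Farrukh ∩ Chen ∩ Jamal ∩ Ben ∩ Keanu: 08:00-09:00, 11:45-14:00, 15:45-16:45.
The first common window of at least 60 minutes is 08:00-09:00, so the earliest start is 08:00.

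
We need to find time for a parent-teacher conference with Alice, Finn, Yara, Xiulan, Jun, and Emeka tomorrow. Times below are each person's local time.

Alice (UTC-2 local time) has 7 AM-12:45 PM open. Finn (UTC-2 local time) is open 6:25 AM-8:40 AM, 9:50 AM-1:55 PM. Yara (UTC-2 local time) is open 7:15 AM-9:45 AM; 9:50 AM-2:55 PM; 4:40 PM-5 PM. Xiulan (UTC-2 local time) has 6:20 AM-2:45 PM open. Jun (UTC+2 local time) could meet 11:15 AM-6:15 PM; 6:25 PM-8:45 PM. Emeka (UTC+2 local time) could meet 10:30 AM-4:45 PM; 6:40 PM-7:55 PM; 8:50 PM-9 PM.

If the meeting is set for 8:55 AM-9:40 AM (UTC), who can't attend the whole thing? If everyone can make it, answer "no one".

Alice, Jun, Yara

Alice in UTC: 09:00-14:45 (add 2h to convert from UTC-2).
Finn in UTC: 08:25-10:40, 11:50-15:55 (add 2h to convert from UTC-2).
Yara in UTC: 09:15-11:45, 11:50-16:55, 18:40-19:00 (add 2h to convert from UTC-2).
Xiulan in UTC: 08:20-16:45 (add 2h to convert from UTC-2).
Jun in UTC: 09:15-16:15, 16:25-18:45 (subtract 2h to convert from UTC+2).
Emeka in UTC: 08:30-14:45, 16:40-17:55, 18:50-19:00 (subtract 2h to convert from UTC+2).
Alice: not fully free for 08:55-09:40. Finn: free for 08:55-09:40. Yara: not fully free for 08:55-09:40. Xiulan: free for 08:55-09:40. Jun: not fully free for 08:55-09:40. Emeka: free for 08:55-09:40.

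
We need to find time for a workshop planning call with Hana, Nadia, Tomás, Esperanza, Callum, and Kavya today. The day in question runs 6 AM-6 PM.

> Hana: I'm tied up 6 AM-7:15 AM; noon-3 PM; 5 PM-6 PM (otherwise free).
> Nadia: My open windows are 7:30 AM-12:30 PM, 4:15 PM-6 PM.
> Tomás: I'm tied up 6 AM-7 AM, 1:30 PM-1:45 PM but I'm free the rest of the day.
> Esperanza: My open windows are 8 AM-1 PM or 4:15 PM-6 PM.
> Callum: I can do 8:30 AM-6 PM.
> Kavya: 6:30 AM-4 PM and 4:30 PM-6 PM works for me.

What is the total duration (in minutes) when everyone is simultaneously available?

Hana free: 07:15-12:00, 15:00-17:00 (invert busy blocks within the working day).
Nadia free: 07:30-12:30, 16:15-18:00.
Tomás free: 07:00-13:30, 13:45-18:00 (invert busy blocks within the working day).
Esperanza free: 08:00-13:00, 16:15-18:00.
Callum free: 08:30-18:00.
Kavya free: 06:30-16:00, 16:30-18:00.
Hana ∩ Nadia: 07:30-12:00, 16:15-17:00.
Hana ∩ Nadia ∩ Tomás: 07:30-12:00, 16:15-17:00.
Hana ∩ Nadia ∩ Tomás ∩ Esperanza: 08:00-12:00, 16:15-17:00.
Hana ∩ Nadia ∩ Tomás ∩ Esperanza ∩ Callum: 08:30-12:00, 16:15-17:00.
Hana ∩ Nadia ∩ Tomás ∩ Esperanza ∩ Callum ∩ Kavya: 08:30-12:00, 16:30-17:00.
Those are the intersection windows.
Summing the common windows: 210 + 30 = 240 minutes.

240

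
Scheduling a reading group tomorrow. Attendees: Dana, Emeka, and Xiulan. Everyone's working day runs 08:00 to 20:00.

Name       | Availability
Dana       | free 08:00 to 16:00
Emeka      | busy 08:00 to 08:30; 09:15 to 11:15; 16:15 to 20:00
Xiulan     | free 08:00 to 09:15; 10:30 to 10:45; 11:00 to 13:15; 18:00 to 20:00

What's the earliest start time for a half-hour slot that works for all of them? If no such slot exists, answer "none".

08:30

Dana free: 08:00-16:00.
Emeka free: 08:30-09:15, 11:15-16:15 (invert busy blocks within the working day).
Xiulan free: 08:00-09:15, 10:30-10:45, 11:00-13:15, 18:00-20:00.
Dana ∩ Emeka: 08:30-09:15, 11:15-16:00.
Dana ∩ Emeka ∩ Xiulan: 08:30-09:15, 11:15-13:15.
Those are the intersection windows.
The first common window of at least 30 minutes is 08:30-09:15, so the earliest start is 08:30.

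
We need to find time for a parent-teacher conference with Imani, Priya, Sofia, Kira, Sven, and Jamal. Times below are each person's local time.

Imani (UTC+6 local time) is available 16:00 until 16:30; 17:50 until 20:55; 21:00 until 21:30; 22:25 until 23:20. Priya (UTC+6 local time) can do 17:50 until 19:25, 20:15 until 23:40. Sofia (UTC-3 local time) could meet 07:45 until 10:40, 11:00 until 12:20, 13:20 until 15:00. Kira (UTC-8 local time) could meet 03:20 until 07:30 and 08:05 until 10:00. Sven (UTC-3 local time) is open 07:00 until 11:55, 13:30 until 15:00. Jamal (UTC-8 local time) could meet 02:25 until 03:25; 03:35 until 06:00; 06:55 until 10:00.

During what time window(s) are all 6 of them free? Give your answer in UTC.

Imani in UTC: 10:00-10:30, 11:50-14:55, 15:00-15:30, 16:25-17:20 (subtract 6h to convert from UTC+6).
Priya in UTC: 11:50-13:25, 14:15-17:40 (subtract 6h to convert from UTC+6).
Sofia in UTC: 10:45-13:40, 14:00-15:20, 16:20-18:00 (add 3h to convert from UTC-3).
Kira in UTC: 11:20-15:30, 16:05-18:00 (add 8h to convert from UTC-8).
Sven in UTC: 10:00-14:55, 16:30-18:00 (add 3h to convert from UTC-3).
Jamal in UTC: 10:25-11:25, 11:35-14:00, 14:55-18:00 (add 8h to convert from UTC-8).
Imani ∩ Priya: 11:50-13:25, 14:15-14:55, 15:00-15:30, 16:25-17:20.
Imani ∩ Priya ∩ Sofia: 11:50-13:25, 14:15-14:55, 15:00-15:20, 16:25-17:20.
Imani ∩ Priya ∩ Sofia ∩ Kira: 11:50-13:25, 14:15-14:55, 15:00-15:20, 16:25-17:20.
Imani ∩ Priya ∩ Sofia ∩ Kira ∩ Sven: 11:50-13:25, 14:15-14:55, 16:30-17:20.
Imani ∩ Priya ∩ Sofia ∩ Kira ∩ Sven ∩ Jamal: 11:50-13:25, 16:30-17:20.
Those are the intersection windows.

11:50-13:25, 16:30-17:20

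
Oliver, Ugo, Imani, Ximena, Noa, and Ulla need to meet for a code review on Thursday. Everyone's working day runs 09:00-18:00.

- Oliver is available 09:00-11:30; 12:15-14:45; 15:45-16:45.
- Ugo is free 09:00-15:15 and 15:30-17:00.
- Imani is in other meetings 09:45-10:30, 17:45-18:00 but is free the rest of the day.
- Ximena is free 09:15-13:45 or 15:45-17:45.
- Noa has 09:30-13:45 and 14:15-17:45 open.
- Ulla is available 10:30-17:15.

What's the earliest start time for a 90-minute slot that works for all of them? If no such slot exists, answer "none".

12:15

Oliver free: 09:00-11:30, 12:15-14:45, 15:45-16:45.
Ugo free: 09:00-15:15, 15:30-17:00.
Imani free: 09:00-09:45, 10:30-17:45 (invert busy blocks within the working day).
Ximena free: 09:15-13:45, 15:45-17:45.
Noa free: 09:30-13:45, 14:15-17:45.
Ulla free: 10:30-17:15.
Oliver ∩ Ugo: 09:00-11:30, 12:15-14:45, 15:45-16:45.
Oliver ∩ Ugo ∩ Imani: 09:00-09:45, 10:30-11:30, 12:15-14:45, 15:45-16:45.
Oliver ∩ Ugo ∩ Imani ∩ Ximena: 09:15-09:45, 10:30-11:30, 12:15-13:45, 15:45-16:45.
Oliver ∩ Ugo ∩ Imani ∩ Ximena ∩ Noa: 09:30-09:45, 10:30-11:30, 12:15-13:45, 15:45-16:45.
Oliver ∩ Ugo ∩ Imani ∩ Ximena ∩ Noa ∩ Ulla: 10:30-11:30, 12:15-13:45, 15:45-16:45.
The first common window of at least 90 minutes is 12:15-13:45, so the earliest start is 12:15.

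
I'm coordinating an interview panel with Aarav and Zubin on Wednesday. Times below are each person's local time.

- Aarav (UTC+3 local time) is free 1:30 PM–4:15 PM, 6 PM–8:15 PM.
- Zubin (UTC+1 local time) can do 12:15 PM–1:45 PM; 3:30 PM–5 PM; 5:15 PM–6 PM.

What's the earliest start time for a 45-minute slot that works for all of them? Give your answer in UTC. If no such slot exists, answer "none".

11:15

Aarav in UTC: 10:30-13:15, 15:00-17:15 (subtract 3h to convert from UTC+3).
Zubin in UTC: 11:15-12:45, 14:30-16:00, 16:15-17:00 (subtract 1h to convert from UTC+1).
Aarav ∩ Zubin: 11:15-12:45, 15:00-16:00, 16:15-17:00.
The first common window of at least 45 minutes is 11:15-12:45, so the earliest start is 11:15.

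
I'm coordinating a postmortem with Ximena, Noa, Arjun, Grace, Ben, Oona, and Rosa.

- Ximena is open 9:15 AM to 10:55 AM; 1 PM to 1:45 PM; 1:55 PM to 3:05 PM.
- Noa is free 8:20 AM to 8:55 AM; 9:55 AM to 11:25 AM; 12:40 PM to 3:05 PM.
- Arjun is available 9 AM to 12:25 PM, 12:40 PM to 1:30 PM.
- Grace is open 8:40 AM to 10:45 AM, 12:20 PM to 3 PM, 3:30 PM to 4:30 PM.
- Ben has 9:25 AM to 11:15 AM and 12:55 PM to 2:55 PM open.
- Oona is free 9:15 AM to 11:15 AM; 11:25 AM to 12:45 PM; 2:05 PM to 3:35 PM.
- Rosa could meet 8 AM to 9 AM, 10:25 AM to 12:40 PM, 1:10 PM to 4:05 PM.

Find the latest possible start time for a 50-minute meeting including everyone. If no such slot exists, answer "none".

none

Ximena ∩ Noa: 09:55-10:55, 13:00-13:45, 13:55-15:05.
Ximena ∩ Noa ∩ Arjun: 09:55-10:55, 13:00-13:30.
Ximena ∩ Noa ∩ Arjun ∩ Grace: 09:55-10:45, 13:00-13:30.
Ximena ∩ Noa ∩ Arjun ∩ Grace ∩ Ben: 09:55-10:45, 13:00-13:30.
Ximena ∩ Noa ∩ Arjun ∩ Grace ∩ Ben ∩ Oona: 09:55-10:45.
Ximena ∩ Noa ∩ Arjun ∩ Grace ∩ Ben ∩ Oona ∩ Rosa: 10:25-10:45.
Those are the intersection windows.
No common window is at least 50 minutes long.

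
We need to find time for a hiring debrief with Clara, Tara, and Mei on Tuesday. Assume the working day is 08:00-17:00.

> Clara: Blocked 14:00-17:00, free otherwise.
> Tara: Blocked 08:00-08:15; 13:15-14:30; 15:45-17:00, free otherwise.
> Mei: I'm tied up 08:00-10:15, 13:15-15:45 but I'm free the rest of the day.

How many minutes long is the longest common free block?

180

Clara free: 08:00-14:00 (invert busy blocks within the working day).
Tara free: 08:15-13:15, 14:30-15:45 (invert busy blocks within the working day).
Mei free: 10:15-13:15, 15:45-17:00 (invert busy blocks within the working day).
Clara ∩ Tara: 08:15-13:15.
Clara ∩ Tara ∩ Mei: 10:15-13:15.
The longest is 10:15-13:15 at 180 minutes.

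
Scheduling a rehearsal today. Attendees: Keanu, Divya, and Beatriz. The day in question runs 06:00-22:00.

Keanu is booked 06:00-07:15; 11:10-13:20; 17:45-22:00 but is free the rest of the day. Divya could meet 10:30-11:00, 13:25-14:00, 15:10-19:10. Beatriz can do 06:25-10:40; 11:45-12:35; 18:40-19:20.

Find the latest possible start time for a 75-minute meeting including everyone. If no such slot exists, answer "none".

Keanu free: 07:15-11:10, 13:20-17:45 (invert busy blocks within the working day).
Divya free: 10:30-11:00, 13:25-14:00, 15:10-19:10.
Beatriz free: 06:25-10:40, 11:45-12:35, 18:40-19:20.
Keanu ∩ Divya: 10:30-11:00, 13:25-14:00, 15:10-17:45.
Keanu ∩ Divya ∩ Beatriz: 10:30-10:40.
Those are the intersection windows.
No common window is at least 75 minutes long.

none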